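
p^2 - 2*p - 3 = (p - 3)*(p + 1)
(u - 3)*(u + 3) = u^2 - 9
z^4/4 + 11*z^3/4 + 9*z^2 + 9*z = z*(z/4 + 1/2)*(z + 3)*(z + 6)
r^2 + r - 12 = (r - 3)*(r + 4)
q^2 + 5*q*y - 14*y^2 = (q - 2*y)*(q + 7*y)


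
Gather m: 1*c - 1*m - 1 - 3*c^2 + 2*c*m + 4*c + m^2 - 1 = -3*c^2 + 5*c + m^2 + m*(2*c - 1) - 2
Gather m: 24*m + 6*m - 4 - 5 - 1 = 30*m - 10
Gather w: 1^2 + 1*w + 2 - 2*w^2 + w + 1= -2*w^2 + 2*w + 4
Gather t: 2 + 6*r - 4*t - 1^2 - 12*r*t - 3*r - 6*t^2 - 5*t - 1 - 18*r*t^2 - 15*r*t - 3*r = t^2*(-18*r - 6) + t*(-27*r - 9)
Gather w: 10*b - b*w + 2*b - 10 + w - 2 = 12*b + w*(1 - b) - 12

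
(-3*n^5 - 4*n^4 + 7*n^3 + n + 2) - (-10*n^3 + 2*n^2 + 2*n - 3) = -3*n^5 - 4*n^4 + 17*n^3 - 2*n^2 - n + 5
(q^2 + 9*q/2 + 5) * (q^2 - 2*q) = q^4 + 5*q^3/2 - 4*q^2 - 10*q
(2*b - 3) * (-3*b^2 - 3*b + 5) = -6*b^3 + 3*b^2 + 19*b - 15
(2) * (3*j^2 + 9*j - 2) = 6*j^2 + 18*j - 4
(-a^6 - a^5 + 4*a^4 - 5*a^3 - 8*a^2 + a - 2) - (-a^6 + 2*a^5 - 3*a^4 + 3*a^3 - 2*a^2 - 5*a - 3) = -3*a^5 + 7*a^4 - 8*a^3 - 6*a^2 + 6*a + 1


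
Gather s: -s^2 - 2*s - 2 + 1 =-s^2 - 2*s - 1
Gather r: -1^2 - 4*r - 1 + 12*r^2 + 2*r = 12*r^2 - 2*r - 2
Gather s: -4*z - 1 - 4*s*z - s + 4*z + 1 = s*(-4*z - 1)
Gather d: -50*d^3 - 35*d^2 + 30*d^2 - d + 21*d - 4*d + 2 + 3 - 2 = -50*d^3 - 5*d^2 + 16*d + 3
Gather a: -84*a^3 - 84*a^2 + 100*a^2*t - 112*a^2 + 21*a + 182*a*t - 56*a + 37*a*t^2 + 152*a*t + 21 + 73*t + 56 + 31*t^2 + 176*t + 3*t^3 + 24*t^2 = -84*a^3 + a^2*(100*t - 196) + a*(37*t^2 + 334*t - 35) + 3*t^3 + 55*t^2 + 249*t + 77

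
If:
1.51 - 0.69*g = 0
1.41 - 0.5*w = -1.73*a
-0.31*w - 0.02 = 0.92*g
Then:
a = -2.71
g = 2.19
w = -6.56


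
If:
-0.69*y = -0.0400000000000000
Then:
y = 0.06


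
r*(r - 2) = r^2 - 2*r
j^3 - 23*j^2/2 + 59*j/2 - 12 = (j - 8)*(j - 3)*(j - 1/2)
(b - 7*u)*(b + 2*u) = b^2 - 5*b*u - 14*u^2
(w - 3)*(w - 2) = w^2 - 5*w + 6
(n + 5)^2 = n^2 + 10*n + 25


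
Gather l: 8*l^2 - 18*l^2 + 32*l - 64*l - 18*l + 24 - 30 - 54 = -10*l^2 - 50*l - 60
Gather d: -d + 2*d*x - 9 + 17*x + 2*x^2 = d*(2*x - 1) + 2*x^2 + 17*x - 9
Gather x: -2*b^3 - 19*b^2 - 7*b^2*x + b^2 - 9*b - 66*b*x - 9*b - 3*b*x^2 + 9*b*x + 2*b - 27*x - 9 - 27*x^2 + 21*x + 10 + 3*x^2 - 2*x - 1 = -2*b^3 - 18*b^2 - 16*b + x^2*(-3*b - 24) + x*(-7*b^2 - 57*b - 8)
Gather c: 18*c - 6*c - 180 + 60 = 12*c - 120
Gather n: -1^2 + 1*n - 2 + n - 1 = 2*n - 4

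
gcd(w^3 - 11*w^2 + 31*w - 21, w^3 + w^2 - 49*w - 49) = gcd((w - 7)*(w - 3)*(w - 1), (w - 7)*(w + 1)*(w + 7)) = w - 7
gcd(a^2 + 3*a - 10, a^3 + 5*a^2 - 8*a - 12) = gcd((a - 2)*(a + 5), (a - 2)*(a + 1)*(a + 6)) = a - 2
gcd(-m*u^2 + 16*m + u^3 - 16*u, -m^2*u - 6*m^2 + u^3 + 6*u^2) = -m + u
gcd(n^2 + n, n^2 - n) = n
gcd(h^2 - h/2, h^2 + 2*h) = h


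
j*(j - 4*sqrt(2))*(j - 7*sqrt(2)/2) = j^3 - 15*sqrt(2)*j^2/2 + 28*j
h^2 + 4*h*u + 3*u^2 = (h + u)*(h + 3*u)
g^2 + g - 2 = (g - 1)*(g + 2)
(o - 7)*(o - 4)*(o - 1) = o^3 - 12*o^2 + 39*o - 28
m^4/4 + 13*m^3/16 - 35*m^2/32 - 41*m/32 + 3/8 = (m/4 + 1/4)*(m - 3/2)*(m - 1/4)*(m + 4)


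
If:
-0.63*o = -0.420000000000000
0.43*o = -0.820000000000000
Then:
No Solution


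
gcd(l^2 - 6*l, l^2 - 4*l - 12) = l - 6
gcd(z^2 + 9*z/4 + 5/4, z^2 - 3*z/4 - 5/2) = z + 5/4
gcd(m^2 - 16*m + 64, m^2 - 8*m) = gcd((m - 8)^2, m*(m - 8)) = m - 8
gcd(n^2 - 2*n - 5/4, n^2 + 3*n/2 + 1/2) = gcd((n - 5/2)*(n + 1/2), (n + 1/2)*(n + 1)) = n + 1/2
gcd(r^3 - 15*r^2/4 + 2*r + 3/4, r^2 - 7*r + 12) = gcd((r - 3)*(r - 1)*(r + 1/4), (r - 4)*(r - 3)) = r - 3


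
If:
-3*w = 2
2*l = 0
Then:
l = 0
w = -2/3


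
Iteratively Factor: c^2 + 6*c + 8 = (c + 2)*(c + 4)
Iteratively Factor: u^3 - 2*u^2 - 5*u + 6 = (u - 3)*(u^2 + u - 2) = (u - 3)*(u + 2)*(u - 1)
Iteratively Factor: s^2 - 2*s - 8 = (s - 4)*(s + 2)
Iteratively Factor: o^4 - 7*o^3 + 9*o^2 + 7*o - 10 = (o + 1)*(o^3 - 8*o^2 + 17*o - 10) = (o - 5)*(o + 1)*(o^2 - 3*o + 2) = (o - 5)*(o - 2)*(o + 1)*(o - 1)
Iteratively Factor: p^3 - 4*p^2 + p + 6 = (p + 1)*(p^2 - 5*p + 6) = (p - 2)*(p + 1)*(p - 3)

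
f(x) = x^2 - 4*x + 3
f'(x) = 2*x - 4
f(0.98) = 0.04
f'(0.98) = -2.04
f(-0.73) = 6.45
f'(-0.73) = -5.46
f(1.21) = -0.38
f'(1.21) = -1.58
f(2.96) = -0.08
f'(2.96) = 1.92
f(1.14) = -0.26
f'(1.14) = -1.72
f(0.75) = 0.56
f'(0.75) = -2.50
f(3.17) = 0.37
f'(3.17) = 2.34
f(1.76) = -0.94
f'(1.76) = -0.48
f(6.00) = 15.00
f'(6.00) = 8.00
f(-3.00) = 24.00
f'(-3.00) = -10.00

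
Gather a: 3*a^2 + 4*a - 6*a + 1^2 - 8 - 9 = 3*a^2 - 2*a - 16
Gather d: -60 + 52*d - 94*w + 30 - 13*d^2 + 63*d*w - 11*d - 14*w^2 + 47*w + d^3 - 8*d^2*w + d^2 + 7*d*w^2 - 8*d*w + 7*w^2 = d^3 + d^2*(-8*w - 12) + d*(7*w^2 + 55*w + 41) - 7*w^2 - 47*w - 30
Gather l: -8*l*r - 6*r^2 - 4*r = -8*l*r - 6*r^2 - 4*r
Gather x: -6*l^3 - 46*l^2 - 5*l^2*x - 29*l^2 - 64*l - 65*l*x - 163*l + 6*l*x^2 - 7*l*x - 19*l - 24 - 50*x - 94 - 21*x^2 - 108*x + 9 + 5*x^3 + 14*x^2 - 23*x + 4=-6*l^3 - 75*l^2 - 246*l + 5*x^3 + x^2*(6*l - 7) + x*(-5*l^2 - 72*l - 181) - 105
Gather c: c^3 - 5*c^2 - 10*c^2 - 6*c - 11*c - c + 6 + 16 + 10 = c^3 - 15*c^2 - 18*c + 32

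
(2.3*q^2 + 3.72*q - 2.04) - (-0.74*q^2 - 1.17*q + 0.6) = 3.04*q^2 + 4.89*q - 2.64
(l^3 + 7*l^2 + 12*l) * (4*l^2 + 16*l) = 4*l^5 + 44*l^4 + 160*l^3 + 192*l^2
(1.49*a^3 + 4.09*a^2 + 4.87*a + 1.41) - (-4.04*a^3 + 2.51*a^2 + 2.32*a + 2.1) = 5.53*a^3 + 1.58*a^2 + 2.55*a - 0.69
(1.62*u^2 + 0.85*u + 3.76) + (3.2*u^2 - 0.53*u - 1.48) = 4.82*u^2 + 0.32*u + 2.28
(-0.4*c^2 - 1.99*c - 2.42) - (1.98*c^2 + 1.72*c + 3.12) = -2.38*c^2 - 3.71*c - 5.54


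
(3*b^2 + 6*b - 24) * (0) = 0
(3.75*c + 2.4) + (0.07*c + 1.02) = 3.82*c + 3.42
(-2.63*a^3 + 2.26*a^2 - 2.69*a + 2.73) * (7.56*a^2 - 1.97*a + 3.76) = -19.8828*a^5 + 22.2667*a^4 - 34.6774*a^3 + 34.4357*a^2 - 15.4925*a + 10.2648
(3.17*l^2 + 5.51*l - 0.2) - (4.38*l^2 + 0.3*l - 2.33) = -1.21*l^2 + 5.21*l + 2.13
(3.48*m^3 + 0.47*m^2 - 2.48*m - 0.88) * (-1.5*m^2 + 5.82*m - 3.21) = -5.22*m^5 + 19.5486*m^4 - 4.7154*m^3 - 14.6223*m^2 + 2.8392*m + 2.8248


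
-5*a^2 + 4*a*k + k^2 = (-a + k)*(5*a + k)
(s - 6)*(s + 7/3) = s^2 - 11*s/3 - 14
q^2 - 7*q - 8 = (q - 8)*(q + 1)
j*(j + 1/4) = j^2 + j/4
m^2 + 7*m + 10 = (m + 2)*(m + 5)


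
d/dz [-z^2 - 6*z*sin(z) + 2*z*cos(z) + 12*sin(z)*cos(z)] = -2*z*sin(z) - 6*z*cos(z) - 2*z - 6*sin(z) + 2*cos(z) + 12*cos(2*z)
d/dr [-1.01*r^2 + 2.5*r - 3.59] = 2.5 - 2.02*r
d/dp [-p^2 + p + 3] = 1 - 2*p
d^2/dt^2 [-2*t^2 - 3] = -4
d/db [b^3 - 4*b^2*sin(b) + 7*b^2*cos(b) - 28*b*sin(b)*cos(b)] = -7*b^2*sin(b) - 4*b^2*cos(b) + 3*b^2 - 8*b*sin(b) + 14*b*cos(b) - 28*b*cos(2*b) - 14*sin(2*b)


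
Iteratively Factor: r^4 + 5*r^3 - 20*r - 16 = (r + 1)*(r^3 + 4*r^2 - 4*r - 16) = (r + 1)*(r + 2)*(r^2 + 2*r - 8) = (r + 1)*(r + 2)*(r + 4)*(r - 2)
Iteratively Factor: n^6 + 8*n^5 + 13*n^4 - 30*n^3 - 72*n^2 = (n)*(n^5 + 8*n^4 + 13*n^3 - 30*n^2 - 72*n) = n*(n - 2)*(n^4 + 10*n^3 + 33*n^2 + 36*n) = n^2*(n - 2)*(n^3 + 10*n^2 + 33*n + 36) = n^2*(n - 2)*(n + 3)*(n^2 + 7*n + 12) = n^2*(n - 2)*(n + 3)*(n + 4)*(n + 3)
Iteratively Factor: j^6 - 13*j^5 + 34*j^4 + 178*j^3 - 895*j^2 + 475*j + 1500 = (j - 5)*(j^5 - 8*j^4 - 6*j^3 + 148*j^2 - 155*j - 300) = (j - 5)^2*(j^4 - 3*j^3 - 21*j^2 + 43*j + 60) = (j - 5)^2*(j + 1)*(j^3 - 4*j^2 - 17*j + 60) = (j - 5)^2*(j + 1)*(j + 4)*(j^2 - 8*j + 15) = (j - 5)^2*(j - 3)*(j + 1)*(j + 4)*(j - 5)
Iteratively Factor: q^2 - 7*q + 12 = (q - 4)*(q - 3)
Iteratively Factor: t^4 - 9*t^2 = (t - 3)*(t^3 + 3*t^2) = (t - 3)*(t + 3)*(t^2) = t*(t - 3)*(t + 3)*(t)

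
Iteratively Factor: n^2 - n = (n - 1)*(n)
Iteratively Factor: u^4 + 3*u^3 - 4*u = (u)*(u^3 + 3*u^2 - 4) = u*(u + 2)*(u^2 + u - 2) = u*(u + 2)^2*(u - 1)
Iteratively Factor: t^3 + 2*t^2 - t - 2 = (t - 1)*(t^2 + 3*t + 2) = (t - 1)*(t + 1)*(t + 2)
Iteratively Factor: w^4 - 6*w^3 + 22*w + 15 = (w + 1)*(w^3 - 7*w^2 + 7*w + 15) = (w - 5)*(w + 1)*(w^2 - 2*w - 3) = (w - 5)*(w - 3)*(w + 1)*(w + 1)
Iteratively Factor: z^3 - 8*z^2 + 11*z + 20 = (z + 1)*(z^2 - 9*z + 20) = (z - 4)*(z + 1)*(z - 5)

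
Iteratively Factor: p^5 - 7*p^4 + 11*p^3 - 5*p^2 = (p)*(p^4 - 7*p^3 + 11*p^2 - 5*p) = p*(p - 1)*(p^3 - 6*p^2 + 5*p) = p*(p - 5)*(p - 1)*(p^2 - p) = p*(p - 5)*(p - 1)^2*(p)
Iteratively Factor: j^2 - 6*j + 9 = (j - 3)*(j - 3)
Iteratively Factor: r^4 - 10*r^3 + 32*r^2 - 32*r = (r - 4)*(r^3 - 6*r^2 + 8*r) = (r - 4)^2*(r^2 - 2*r) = r*(r - 4)^2*(r - 2)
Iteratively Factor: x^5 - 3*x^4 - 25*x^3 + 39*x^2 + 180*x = (x - 4)*(x^4 + x^3 - 21*x^2 - 45*x) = x*(x - 4)*(x^3 + x^2 - 21*x - 45) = x*(x - 5)*(x - 4)*(x^2 + 6*x + 9) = x*(x - 5)*(x - 4)*(x + 3)*(x + 3)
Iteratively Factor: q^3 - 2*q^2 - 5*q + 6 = (q + 2)*(q^2 - 4*q + 3) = (q - 3)*(q + 2)*(q - 1)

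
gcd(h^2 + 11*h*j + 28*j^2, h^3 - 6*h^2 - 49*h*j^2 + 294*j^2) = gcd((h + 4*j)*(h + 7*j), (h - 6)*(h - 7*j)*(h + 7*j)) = h + 7*j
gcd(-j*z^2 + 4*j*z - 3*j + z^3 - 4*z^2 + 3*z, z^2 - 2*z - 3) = z - 3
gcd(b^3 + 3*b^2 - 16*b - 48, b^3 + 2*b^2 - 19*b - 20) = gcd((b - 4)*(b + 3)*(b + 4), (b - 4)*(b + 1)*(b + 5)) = b - 4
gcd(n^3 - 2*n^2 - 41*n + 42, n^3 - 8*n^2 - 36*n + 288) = n + 6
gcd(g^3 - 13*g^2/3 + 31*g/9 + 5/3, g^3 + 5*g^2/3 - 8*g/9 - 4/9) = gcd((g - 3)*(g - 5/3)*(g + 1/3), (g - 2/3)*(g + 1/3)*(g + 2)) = g + 1/3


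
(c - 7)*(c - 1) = c^2 - 8*c + 7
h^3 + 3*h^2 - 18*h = h*(h - 3)*(h + 6)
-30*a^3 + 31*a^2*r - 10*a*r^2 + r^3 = (-5*a + r)*(-3*a + r)*(-2*a + r)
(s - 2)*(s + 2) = s^2 - 4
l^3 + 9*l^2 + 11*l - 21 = (l - 1)*(l + 3)*(l + 7)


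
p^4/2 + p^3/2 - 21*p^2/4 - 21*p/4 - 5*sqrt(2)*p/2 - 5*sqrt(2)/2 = (p/2 + 1/2)*(p - 5*sqrt(2)/2)*(p + sqrt(2)/2)*(p + 2*sqrt(2))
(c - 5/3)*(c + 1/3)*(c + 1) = c^3 - c^2/3 - 17*c/9 - 5/9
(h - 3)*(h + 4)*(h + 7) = h^3 + 8*h^2 - 5*h - 84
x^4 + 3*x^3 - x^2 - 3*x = x*(x - 1)*(x + 1)*(x + 3)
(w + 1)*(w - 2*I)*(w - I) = w^3 + w^2 - 3*I*w^2 - 2*w - 3*I*w - 2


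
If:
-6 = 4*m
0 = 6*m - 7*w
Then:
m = -3/2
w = -9/7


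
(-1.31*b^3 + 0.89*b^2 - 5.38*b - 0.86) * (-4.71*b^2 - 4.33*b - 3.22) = 6.1701*b^5 + 1.4804*b^4 + 25.7043*b^3 + 24.4802*b^2 + 21.0474*b + 2.7692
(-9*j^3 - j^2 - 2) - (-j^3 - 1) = -8*j^3 - j^2 - 1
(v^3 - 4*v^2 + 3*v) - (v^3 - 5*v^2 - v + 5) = v^2 + 4*v - 5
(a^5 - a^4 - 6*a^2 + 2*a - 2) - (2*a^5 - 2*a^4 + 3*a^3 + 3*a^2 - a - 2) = -a^5 + a^4 - 3*a^3 - 9*a^2 + 3*a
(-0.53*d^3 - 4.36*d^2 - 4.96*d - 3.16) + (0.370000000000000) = -0.53*d^3 - 4.36*d^2 - 4.96*d - 2.79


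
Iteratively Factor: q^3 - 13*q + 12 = (q - 3)*(q^2 + 3*q - 4) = (q - 3)*(q - 1)*(q + 4)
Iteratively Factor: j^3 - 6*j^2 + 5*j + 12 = (j - 4)*(j^2 - 2*j - 3) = (j - 4)*(j - 3)*(j + 1)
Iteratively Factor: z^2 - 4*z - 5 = (z - 5)*(z + 1)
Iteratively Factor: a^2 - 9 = (a + 3)*(a - 3)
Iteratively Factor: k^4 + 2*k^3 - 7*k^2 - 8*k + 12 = (k + 2)*(k^3 - 7*k + 6) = (k - 1)*(k + 2)*(k^2 + k - 6) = (k - 2)*(k - 1)*(k + 2)*(k + 3)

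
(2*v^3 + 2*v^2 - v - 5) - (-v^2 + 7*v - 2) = 2*v^3 + 3*v^2 - 8*v - 3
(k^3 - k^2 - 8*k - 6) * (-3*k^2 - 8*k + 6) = -3*k^5 - 5*k^4 + 38*k^3 + 76*k^2 - 36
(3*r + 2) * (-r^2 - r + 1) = -3*r^3 - 5*r^2 + r + 2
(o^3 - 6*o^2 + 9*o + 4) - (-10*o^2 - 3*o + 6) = o^3 + 4*o^2 + 12*o - 2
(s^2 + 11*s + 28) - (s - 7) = s^2 + 10*s + 35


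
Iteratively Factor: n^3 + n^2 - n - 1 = (n + 1)*(n^2 - 1) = (n + 1)^2*(n - 1)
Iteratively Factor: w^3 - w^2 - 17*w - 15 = (w + 3)*(w^2 - 4*w - 5) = (w + 1)*(w + 3)*(w - 5)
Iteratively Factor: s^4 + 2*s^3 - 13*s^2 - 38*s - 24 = (s + 1)*(s^3 + s^2 - 14*s - 24) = (s + 1)*(s + 2)*(s^2 - s - 12) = (s + 1)*(s + 2)*(s + 3)*(s - 4)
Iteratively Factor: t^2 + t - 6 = (t - 2)*(t + 3)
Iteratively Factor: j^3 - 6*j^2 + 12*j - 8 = (j - 2)*(j^2 - 4*j + 4) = (j - 2)^2*(j - 2)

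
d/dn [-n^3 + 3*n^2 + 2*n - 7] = -3*n^2 + 6*n + 2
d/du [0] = 0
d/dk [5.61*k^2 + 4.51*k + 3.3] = 11.22*k + 4.51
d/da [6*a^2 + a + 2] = 12*a + 1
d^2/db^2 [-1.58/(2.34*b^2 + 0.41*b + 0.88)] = (17.302896*b^2 + 3.031704*b - 1.58*(4.68*b + 0.41)*(9.36*b + 0.82) + 6.507072)/(2.34*b^2 + 0.41*b + 0.88)^3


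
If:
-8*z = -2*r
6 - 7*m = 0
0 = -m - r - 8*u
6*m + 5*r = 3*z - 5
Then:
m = 6/7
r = -284/119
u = 13/68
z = -71/119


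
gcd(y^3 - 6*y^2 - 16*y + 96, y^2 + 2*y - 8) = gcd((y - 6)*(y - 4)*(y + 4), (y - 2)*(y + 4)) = y + 4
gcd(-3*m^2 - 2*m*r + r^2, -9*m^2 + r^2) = -3*m + r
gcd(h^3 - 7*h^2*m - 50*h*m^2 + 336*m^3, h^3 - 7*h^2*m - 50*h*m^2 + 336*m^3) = h^3 - 7*h^2*m - 50*h*m^2 + 336*m^3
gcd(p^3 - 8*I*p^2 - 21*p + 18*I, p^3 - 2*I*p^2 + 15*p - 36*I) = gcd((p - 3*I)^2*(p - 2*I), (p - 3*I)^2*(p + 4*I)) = p^2 - 6*I*p - 9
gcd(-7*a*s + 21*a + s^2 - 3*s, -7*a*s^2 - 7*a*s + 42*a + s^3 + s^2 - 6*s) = -7*a + s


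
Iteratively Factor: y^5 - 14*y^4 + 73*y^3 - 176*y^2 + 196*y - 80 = (y - 2)*(y^4 - 12*y^3 + 49*y^2 - 78*y + 40) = (y - 5)*(y - 2)*(y^3 - 7*y^2 + 14*y - 8) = (y - 5)*(y - 2)^2*(y^2 - 5*y + 4) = (y - 5)*(y - 4)*(y - 2)^2*(y - 1)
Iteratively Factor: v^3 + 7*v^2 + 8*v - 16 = (v + 4)*(v^2 + 3*v - 4) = (v - 1)*(v + 4)*(v + 4)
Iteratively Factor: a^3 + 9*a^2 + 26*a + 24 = (a + 3)*(a^2 + 6*a + 8) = (a + 2)*(a + 3)*(a + 4)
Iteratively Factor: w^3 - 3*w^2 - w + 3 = (w - 1)*(w^2 - 2*w - 3) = (w - 1)*(w + 1)*(w - 3)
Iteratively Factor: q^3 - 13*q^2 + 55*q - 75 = (q - 3)*(q^2 - 10*q + 25) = (q - 5)*(q - 3)*(q - 5)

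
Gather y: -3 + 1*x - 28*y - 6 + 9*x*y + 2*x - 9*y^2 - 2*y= 3*x - 9*y^2 + y*(9*x - 30) - 9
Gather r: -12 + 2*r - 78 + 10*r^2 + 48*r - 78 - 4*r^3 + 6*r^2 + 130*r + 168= -4*r^3 + 16*r^2 + 180*r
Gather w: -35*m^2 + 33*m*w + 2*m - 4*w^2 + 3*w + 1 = -35*m^2 + 2*m - 4*w^2 + w*(33*m + 3) + 1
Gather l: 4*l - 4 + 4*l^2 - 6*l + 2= 4*l^2 - 2*l - 2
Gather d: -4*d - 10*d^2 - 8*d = -10*d^2 - 12*d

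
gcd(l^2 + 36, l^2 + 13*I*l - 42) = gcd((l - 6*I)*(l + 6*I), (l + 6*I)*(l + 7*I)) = l + 6*I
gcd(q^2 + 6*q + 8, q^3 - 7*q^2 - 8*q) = 1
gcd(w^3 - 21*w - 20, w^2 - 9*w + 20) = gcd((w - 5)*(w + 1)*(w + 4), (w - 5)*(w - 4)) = w - 5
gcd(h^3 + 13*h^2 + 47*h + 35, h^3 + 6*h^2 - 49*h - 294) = h + 7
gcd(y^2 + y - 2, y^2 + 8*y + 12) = y + 2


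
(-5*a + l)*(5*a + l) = -25*a^2 + l^2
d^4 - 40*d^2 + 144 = (d - 6)*(d - 2)*(d + 2)*(d + 6)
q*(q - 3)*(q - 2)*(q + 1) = q^4 - 4*q^3 + q^2 + 6*q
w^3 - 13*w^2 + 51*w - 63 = (w - 7)*(w - 3)^2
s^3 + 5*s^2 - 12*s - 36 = (s - 3)*(s + 2)*(s + 6)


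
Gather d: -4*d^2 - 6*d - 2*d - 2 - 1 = -4*d^2 - 8*d - 3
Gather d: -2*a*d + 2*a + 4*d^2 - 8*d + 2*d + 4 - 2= 2*a + 4*d^2 + d*(-2*a - 6) + 2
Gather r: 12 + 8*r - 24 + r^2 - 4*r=r^2 + 4*r - 12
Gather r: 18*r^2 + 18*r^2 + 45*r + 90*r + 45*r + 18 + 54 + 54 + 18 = 36*r^2 + 180*r + 144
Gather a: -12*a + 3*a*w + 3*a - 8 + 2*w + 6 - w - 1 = a*(3*w - 9) + w - 3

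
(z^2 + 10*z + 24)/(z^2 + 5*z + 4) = (z + 6)/(z + 1)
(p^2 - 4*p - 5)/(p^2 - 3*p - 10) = (p + 1)/(p + 2)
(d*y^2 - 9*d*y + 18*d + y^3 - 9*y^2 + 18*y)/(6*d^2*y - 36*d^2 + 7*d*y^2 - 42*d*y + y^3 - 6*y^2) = (y - 3)/(6*d + y)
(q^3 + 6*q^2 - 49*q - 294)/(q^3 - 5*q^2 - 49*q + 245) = (q + 6)/(q - 5)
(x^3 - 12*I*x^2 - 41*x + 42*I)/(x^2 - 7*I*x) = x - 5*I - 6/x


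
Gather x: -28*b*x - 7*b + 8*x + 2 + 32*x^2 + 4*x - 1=-7*b + 32*x^2 + x*(12 - 28*b) + 1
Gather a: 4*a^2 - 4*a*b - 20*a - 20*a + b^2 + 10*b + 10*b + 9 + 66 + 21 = 4*a^2 + a*(-4*b - 40) + b^2 + 20*b + 96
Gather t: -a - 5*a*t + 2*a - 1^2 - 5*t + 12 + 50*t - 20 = a + t*(45 - 5*a) - 9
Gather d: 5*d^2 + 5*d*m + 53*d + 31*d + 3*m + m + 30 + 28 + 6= 5*d^2 + d*(5*m + 84) + 4*m + 64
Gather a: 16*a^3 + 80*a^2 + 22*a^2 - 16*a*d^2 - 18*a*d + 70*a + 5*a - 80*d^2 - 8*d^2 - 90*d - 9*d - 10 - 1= 16*a^3 + 102*a^2 + a*(-16*d^2 - 18*d + 75) - 88*d^2 - 99*d - 11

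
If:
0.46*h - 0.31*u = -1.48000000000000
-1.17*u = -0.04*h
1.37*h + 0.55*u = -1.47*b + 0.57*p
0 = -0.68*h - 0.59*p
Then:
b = 4.58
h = -3.29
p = 3.80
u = -0.11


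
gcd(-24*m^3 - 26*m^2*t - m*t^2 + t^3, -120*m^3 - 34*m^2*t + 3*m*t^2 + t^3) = -24*m^2 - 2*m*t + t^2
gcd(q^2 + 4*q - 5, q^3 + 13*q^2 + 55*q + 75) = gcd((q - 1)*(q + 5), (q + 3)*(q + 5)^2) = q + 5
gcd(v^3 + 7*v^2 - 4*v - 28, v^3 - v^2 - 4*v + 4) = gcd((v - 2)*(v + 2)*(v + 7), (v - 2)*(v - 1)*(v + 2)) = v^2 - 4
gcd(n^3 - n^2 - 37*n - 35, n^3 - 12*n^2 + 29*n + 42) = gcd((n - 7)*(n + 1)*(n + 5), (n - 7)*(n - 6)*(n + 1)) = n^2 - 6*n - 7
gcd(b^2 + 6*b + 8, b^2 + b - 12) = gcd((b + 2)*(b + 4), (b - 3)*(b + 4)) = b + 4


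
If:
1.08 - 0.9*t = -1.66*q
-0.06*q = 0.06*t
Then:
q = -0.42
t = 0.42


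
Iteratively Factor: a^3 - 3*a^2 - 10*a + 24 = (a - 2)*(a^2 - a - 12) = (a - 4)*(a - 2)*(a + 3)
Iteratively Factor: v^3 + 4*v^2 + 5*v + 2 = (v + 1)*(v^2 + 3*v + 2) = (v + 1)*(v + 2)*(v + 1)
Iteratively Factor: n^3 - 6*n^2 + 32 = (n - 4)*(n^2 - 2*n - 8) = (n - 4)*(n + 2)*(n - 4)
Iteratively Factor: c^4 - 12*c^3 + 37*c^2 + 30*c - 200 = (c - 4)*(c^3 - 8*c^2 + 5*c + 50) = (c - 5)*(c - 4)*(c^2 - 3*c - 10) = (c - 5)*(c - 4)*(c + 2)*(c - 5)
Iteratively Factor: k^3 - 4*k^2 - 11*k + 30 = (k - 2)*(k^2 - 2*k - 15) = (k - 5)*(k - 2)*(k + 3)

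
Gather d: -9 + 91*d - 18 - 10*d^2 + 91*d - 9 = -10*d^2 + 182*d - 36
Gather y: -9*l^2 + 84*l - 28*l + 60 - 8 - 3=-9*l^2 + 56*l + 49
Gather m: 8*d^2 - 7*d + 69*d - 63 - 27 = 8*d^2 + 62*d - 90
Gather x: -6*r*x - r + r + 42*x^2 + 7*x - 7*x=-6*r*x + 42*x^2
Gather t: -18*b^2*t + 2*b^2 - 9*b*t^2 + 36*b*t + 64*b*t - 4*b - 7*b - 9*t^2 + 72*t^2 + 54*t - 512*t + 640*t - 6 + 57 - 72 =2*b^2 - 11*b + t^2*(63 - 9*b) + t*(-18*b^2 + 100*b + 182) - 21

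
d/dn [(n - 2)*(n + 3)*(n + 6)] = n*(3*n + 14)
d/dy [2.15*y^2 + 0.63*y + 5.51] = 4.3*y + 0.63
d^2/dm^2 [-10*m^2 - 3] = -20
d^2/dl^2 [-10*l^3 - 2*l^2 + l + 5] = -60*l - 4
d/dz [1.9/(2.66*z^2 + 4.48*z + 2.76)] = (-10.108*z - 8.512)/(2.66*z^2 + 4.48*z + 2.76)^2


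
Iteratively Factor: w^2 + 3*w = (w + 3)*(w)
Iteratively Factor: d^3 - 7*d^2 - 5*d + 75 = (d - 5)*(d^2 - 2*d - 15) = (d - 5)^2*(d + 3)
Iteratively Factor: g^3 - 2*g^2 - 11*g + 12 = (g - 4)*(g^2 + 2*g - 3) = (g - 4)*(g - 1)*(g + 3)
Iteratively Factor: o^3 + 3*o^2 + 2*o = (o + 1)*(o^2 + 2*o) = (o + 1)*(o + 2)*(o)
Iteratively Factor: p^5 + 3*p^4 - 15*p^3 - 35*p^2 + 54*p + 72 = (p + 3)*(p^4 - 15*p^2 + 10*p + 24) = (p + 3)*(p + 4)*(p^3 - 4*p^2 + p + 6) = (p - 2)*(p + 3)*(p + 4)*(p^2 - 2*p - 3) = (p - 2)*(p + 1)*(p + 3)*(p + 4)*(p - 3)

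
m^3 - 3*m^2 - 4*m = m*(m - 4)*(m + 1)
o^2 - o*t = o*(o - t)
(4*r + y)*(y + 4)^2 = 4*r*y^2 + 32*r*y + 64*r + y^3 + 8*y^2 + 16*y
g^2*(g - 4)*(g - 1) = g^4 - 5*g^3 + 4*g^2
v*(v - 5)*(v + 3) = v^3 - 2*v^2 - 15*v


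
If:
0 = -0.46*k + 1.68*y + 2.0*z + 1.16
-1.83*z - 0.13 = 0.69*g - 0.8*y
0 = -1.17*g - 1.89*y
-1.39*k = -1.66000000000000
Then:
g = 0.20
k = 1.19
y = -0.12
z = -0.20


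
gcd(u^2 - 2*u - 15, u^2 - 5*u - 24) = u + 3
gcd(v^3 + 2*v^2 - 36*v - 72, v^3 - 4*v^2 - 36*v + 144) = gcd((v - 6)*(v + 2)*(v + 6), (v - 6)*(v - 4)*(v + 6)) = v^2 - 36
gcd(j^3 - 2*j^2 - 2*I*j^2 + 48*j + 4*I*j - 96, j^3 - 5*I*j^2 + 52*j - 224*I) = j - 8*I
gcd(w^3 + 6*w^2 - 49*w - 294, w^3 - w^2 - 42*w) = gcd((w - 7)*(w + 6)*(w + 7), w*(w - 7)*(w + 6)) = w^2 - w - 42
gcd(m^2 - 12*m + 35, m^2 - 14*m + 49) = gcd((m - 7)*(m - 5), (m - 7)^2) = m - 7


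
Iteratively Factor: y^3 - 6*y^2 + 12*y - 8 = (y - 2)*(y^2 - 4*y + 4) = (y - 2)^2*(y - 2)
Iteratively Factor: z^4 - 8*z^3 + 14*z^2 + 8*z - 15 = (z + 1)*(z^3 - 9*z^2 + 23*z - 15) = (z - 3)*(z + 1)*(z^2 - 6*z + 5) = (z - 5)*(z - 3)*(z + 1)*(z - 1)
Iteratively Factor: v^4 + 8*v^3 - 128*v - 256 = (v + 4)*(v^3 + 4*v^2 - 16*v - 64) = (v + 4)^2*(v^2 - 16) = (v + 4)^3*(v - 4)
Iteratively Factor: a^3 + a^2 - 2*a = (a + 2)*(a^2 - a) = a*(a + 2)*(a - 1)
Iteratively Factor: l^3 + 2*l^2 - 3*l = (l - 1)*(l^2 + 3*l) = l*(l - 1)*(l + 3)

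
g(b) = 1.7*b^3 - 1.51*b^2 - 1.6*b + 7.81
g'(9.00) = 384.32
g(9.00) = 1110.40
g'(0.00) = -1.60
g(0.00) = 7.81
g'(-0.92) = 5.50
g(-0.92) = 6.68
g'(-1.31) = 11.11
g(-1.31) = 3.49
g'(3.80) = 60.57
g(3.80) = 73.21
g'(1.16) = 1.76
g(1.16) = 6.58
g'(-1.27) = 10.46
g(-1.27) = 3.92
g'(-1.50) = 14.40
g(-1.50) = 1.08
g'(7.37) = 253.16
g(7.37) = 594.54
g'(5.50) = 136.06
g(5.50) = 236.17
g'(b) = 5.1*b^2 - 3.02*b - 1.6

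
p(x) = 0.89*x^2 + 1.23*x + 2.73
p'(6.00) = 11.91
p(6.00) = 42.15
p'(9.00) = 17.25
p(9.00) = 85.89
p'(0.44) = 2.01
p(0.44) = 3.44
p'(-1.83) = -2.03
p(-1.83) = 3.46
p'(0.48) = 2.08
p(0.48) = 3.53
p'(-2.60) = -3.40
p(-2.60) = 5.55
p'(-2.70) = -3.58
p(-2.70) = 5.90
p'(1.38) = 3.69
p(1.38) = 6.12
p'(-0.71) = -0.03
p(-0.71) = 2.31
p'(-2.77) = -3.70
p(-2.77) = 6.15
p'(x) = 1.78*x + 1.23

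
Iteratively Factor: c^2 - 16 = (c + 4)*(c - 4)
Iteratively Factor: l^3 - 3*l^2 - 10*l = (l)*(l^2 - 3*l - 10) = l*(l - 5)*(l + 2)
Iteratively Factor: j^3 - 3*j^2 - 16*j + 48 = (j - 4)*(j^2 + j - 12) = (j - 4)*(j - 3)*(j + 4)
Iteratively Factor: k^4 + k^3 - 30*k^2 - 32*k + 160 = (k + 4)*(k^3 - 3*k^2 - 18*k + 40) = (k - 2)*(k + 4)*(k^2 - k - 20) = (k - 2)*(k + 4)^2*(k - 5)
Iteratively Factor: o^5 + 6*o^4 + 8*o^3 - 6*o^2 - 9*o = (o + 1)*(o^4 + 5*o^3 + 3*o^2 - 9*o) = o*(o + 1)*(o^3 + 5*o^2 + 3*o - 9) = o*(o + 1)*(o + 3)*(o^2 + 2*o - 3) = o*(o + 1)*(o + 3)^2*(o - 1)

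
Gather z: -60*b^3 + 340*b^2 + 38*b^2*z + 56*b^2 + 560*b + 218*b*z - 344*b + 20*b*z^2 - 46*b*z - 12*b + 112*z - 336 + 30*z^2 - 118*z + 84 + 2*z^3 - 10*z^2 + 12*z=-60*b^3 + 396*b^2 + 204*b + 2*z^3 + z^2*(20*b + 20) + z*(38*b^2 + 172*b + 6) - 252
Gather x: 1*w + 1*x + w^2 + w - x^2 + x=w^2 + 2*w - x^2 + 2*x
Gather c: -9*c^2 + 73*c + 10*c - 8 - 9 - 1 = -9*c^2 + 83*c - 18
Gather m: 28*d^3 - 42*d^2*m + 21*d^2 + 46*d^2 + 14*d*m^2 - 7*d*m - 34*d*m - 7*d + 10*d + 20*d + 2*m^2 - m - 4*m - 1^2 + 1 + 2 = 28*d^3 + 67*d^2 + 23*d + m^2*(14*d + 2) + m*(-42*d^2 - 41*d - 5) + 2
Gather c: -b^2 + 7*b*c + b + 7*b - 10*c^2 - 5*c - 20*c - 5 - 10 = -b^2 + 8*b - 10*c^2 + c*(7*b - 25) - 15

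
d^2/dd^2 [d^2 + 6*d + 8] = 2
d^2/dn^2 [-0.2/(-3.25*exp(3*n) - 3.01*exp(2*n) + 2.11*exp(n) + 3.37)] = ((-5.85*exp(2*n) - 2.408*exp(n) + 0.422)*(3.25*exp(3*n) + 3.01*exp(2*n) - 2.11*exp(n) - 3.37) + 0.2*(9.75*exp(2*n) + 6.02*exp(n) - 2.11)*(19.5*exp(2*n) + 12.04*exp(n) - 4.22)*exp(n))*exp(n)/(3.25*exp(3*n) + 3.01*exp(2*n) - 2.11*exp(n) - 3.37)^3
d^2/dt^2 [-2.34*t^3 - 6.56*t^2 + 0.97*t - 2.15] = -14.04*t - 13.12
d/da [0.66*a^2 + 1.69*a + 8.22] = 1.32*a + 1.69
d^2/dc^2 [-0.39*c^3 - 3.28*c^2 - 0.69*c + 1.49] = -2.34*c - 6.56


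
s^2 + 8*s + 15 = (s + 3)*(s + 5)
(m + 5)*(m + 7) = m^2 + 12*m + 35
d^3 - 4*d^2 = d^2*(d - 4)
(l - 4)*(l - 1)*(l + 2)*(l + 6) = l^4 + 3*l^3 - 24*l^2 - 28*l + 48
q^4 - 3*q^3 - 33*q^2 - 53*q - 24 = (q - 8)*(q + 1)^2*(q + 3)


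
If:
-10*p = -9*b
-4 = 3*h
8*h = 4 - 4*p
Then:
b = 110/27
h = -4/3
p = 11/3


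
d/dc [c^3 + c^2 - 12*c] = 3*c^2 + 2*c - 12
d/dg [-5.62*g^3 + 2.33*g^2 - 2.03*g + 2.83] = -16.86*g^2 + 4.66*g - 2.03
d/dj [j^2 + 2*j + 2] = 2*j + 2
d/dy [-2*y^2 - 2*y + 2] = -4*y - 2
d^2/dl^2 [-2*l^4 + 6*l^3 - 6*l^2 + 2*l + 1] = -24*l^2 + 36*l - 12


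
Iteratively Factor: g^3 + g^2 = (g + 1)*(g^2) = g*(g + 1)*(g)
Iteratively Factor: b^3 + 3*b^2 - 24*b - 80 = (b - 5)*(b^2 + 8*b + 16) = (b - 5)*(b + 4)*(b + 4)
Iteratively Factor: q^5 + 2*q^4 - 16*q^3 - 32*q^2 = (q)*(q^4 + 2*q^3 - 16*q^2 - 32*q) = q*(q + 4)*(q^3 - 2*q^2 - 8*q) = q*(q - 4)*(q + 4)*(q^2 + 2*q) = q^2*(q - 4)*(q + 4)*(q + 2)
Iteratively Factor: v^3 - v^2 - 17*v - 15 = (v - 5)*(v^2 + 4*v + 3) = (v - 5)*(v + 3)*(v + 1)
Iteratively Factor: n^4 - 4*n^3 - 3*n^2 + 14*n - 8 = (n - 1)*(n^3 - 3*n^2 - 6*n + 8) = (n - 1)^2*(n^2 - 2*n - 8) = (n - 1)^2*(n + 2)*(n - 4)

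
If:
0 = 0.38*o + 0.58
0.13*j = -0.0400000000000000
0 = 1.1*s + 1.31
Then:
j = -0.31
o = -1.53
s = -1.19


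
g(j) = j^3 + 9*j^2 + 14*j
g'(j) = 3*j^2 + 18*j + 14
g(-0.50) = -4.88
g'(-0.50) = 5.75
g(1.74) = 56.88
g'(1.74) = 54.40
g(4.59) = 350.58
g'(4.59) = 159.82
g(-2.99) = 11.87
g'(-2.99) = -13.00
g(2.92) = 142.51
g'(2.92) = 92.14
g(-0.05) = -0.68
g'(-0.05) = 13.11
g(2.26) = 89.15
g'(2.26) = 70.00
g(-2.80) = 9.41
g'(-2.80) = -12.88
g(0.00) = 0.00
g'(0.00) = 14.00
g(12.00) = 3192.00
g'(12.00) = 662.00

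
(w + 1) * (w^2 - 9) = w^3 + w^2 - 9*w - 9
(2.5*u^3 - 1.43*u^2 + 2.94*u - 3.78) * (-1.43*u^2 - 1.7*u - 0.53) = -3.575*u^5 - 2.2051*u^4 - 3.0982*u^3 + 1.1653*u^2 + 4.8678*u + 2.0034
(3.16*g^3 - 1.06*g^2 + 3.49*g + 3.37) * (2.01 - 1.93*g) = -6.0988*g^4 + 8.3974*g^3 - 8.8663*g^2 + 0.5108*g + 6.7737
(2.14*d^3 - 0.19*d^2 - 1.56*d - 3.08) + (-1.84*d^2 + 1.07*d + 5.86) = 2.14*d^3 - 2.03*d^2 - 0.49*d + 2.78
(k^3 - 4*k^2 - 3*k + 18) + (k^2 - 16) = k^3 - 3*k^2 - 3*k + 2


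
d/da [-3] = 0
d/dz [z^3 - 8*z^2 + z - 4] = 3*z^2 - 16*z + 1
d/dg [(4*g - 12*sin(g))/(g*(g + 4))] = 4*(g*(1 - 3*cos(g))*(g + 4) + g*(-g + 3*sin(g)) + (-g + 3*sin(g))*(g + 4))/(g^2*(g + 4)^2)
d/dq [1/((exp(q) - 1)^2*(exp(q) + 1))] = -(3*exp(q) + 1)/(4*(exp(q) - 1)^3*cosh(q/2)^2)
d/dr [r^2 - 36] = 2*r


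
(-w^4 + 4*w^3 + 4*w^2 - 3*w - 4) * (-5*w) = 5*w^5 - 20*w^4 - 20*w^3 + 15*w^2 + 20*w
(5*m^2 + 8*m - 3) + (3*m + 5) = 5*m^2 + 11*m + 2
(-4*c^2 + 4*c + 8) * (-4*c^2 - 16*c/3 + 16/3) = 16*c^4 + 16*c^3/3 - 224*c^2/3 - 64*c/3 + 128/3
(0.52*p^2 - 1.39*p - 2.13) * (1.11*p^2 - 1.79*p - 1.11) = 0.5772*p^4 - 2.4737*p^3 - 0.4534*p^2 + 5.3556*p + 2.3643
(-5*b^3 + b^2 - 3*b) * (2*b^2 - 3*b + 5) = -10*b^5 + 17*b^4 - 34*b^3 + 14*b^2 - 15*b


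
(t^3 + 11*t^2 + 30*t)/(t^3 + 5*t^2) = (t + 6)/t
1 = 1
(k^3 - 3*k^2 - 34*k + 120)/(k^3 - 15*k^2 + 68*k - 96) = (k^2 + k - 30)/(k^2 - 11*k + 24)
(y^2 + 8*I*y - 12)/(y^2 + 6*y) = (y^2 + 8*I*y - 12)/(y*(y + 6))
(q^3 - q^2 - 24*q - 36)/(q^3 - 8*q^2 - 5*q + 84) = (q^2 - 4*q - 12)/(q^2 - 11*q + 28)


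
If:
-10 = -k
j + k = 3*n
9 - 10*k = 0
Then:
No Solution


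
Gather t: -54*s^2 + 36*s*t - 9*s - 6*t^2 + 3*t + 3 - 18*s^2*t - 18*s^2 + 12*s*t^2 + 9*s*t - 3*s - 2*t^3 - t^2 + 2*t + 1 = -72*s^2 - 12*s - 2*t^3 + t^2*(12*s - 7) + t*(-18*s^2 + 45*s + 5) + 4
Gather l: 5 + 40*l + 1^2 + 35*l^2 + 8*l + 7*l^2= 42*l^2 + 48*l + 6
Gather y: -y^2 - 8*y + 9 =-y^2 - 8*y + 9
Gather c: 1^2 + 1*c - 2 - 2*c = -c - 1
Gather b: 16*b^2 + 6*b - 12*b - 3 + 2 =16*b^2 - 6*b - 1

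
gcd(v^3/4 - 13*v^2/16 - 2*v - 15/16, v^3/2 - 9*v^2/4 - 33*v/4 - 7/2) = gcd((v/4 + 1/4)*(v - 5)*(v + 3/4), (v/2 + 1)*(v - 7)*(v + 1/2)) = 1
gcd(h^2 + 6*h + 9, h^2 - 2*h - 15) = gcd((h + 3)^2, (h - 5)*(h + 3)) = h + 3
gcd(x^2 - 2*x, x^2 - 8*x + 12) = x - 2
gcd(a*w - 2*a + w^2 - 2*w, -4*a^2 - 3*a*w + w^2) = a + w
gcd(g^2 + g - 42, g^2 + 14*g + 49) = g + 7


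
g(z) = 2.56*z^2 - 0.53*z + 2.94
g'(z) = 5.12*z - 0.53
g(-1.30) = 7.96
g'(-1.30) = -7.19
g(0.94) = 4.70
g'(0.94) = 4.28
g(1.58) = 8.49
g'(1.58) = 7.56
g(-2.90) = 26.01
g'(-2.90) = -15.38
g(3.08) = 25.59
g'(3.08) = 15.24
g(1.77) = 10.02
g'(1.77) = 8.53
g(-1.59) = 10.25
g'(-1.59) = -8.67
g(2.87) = 22.51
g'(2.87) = 14.16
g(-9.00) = 215.07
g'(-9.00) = -46.61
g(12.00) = 365.22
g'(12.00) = 60.91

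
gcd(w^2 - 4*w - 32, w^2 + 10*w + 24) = w + 4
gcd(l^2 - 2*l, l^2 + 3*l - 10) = l - 2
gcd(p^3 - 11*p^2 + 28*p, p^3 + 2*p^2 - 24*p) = p^2 - 4*p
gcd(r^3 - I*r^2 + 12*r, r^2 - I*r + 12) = r^2 - I*r + 12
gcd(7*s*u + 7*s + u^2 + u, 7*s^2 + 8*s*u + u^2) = 7*s + u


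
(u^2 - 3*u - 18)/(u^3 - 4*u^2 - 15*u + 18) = 1/(u - 1)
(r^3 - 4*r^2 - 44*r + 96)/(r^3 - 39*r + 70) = (r^2 - 2*r - 48)/(r^2 + 2*r - 35)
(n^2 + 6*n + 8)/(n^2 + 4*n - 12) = (n^2 + 6*n + 8)/(n^2 + 4*n - 12)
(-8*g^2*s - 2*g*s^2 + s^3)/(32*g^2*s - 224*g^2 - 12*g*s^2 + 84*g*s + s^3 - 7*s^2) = s*(2*g + s)/(-8*g*s + 56*g + s^2 - 7*s)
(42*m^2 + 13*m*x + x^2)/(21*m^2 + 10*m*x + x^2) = (6*m + x)/(3*m + x)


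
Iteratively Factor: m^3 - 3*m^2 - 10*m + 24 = (m - 2)*(m^2 - m - 12) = (m - 4)*(m - 2)*(m + 3)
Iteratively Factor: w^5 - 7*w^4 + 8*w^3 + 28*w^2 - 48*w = (w - 2)*(w^4 - 5*w^3 - 2*w^2 + 24*w) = w*(w - 2)*(w^3 - 5*w^2 - 2*w + 24) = w*(w - 3)*(w - 2)*(w^2 - 2*w - 8) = w*(w - 3)*(w - 2)*(w + 2)*(w - 4)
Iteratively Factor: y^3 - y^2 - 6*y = (y + 2)*(y^2 - 3*y) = (y - 3)*(y + 2)*(y)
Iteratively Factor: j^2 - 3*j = (j)*(j - 3)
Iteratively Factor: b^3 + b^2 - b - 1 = (b + 1)*(b^2 - 1) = (b - 1)*(b + 1)*(b + 1)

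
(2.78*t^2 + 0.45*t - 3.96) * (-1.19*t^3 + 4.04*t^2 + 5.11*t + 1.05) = -3.3082*t^5 + 10.6957*t^4 + 20.7362*t^3 - 10.7799*t^2 - 19.7631*t - 4.158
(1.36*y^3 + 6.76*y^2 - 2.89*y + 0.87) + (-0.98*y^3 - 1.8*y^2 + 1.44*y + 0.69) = 0.38*y^3 + 4.96*y^2 - 1.45*y + 1.56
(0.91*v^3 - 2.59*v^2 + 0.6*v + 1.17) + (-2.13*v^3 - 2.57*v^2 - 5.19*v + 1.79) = -1.22*v^3 - 5.16*v^2 - 4.59*v + 2.96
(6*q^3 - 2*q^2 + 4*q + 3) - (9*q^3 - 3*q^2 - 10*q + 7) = -3*q^3 + q^2 + 14*q - 4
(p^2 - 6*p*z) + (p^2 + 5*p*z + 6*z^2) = 2*p^2 - p*z + 6*z^2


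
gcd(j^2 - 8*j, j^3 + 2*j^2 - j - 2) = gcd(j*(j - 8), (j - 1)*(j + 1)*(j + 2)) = 1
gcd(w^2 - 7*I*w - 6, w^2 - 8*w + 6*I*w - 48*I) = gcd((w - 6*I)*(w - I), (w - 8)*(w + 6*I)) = 1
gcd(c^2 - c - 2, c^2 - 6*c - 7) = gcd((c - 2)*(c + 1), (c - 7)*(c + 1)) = c + 1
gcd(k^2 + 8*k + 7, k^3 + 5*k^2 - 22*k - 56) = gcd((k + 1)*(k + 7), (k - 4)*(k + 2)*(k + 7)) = k + 7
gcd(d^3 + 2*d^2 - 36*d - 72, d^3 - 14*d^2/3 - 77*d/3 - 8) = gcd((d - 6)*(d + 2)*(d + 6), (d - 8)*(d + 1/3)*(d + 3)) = 1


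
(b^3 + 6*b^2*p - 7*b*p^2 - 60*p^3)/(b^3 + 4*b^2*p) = 1 + 2*p/b - 15*p^2/b^2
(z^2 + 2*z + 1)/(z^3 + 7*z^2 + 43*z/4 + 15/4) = 4*(z^2 + 2*z + 1)/(4*z^3 + 28*z^2 + 43*z + 15)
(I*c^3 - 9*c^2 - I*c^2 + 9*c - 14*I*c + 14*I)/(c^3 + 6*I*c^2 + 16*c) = (I*c^3 - c^2*(9 + I) + c*(9 - 14*I) + 14*I)/(c*(c^2 + 6*I*c + 16))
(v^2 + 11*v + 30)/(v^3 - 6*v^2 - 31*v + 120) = (v + 6)/(v^2 - 11*v + 24)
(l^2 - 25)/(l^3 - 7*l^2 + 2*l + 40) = (l + 5)/(l^2 - 2*l - 8)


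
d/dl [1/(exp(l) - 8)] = -exp(l)/(exp(l) - 8)^2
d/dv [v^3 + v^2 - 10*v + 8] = 3*v^2 + 2*v - 10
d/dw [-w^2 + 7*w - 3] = 7 - 2*w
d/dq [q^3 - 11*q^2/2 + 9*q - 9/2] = 3*q^2 - 11*q + 9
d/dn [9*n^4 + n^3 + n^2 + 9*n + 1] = 36*n^3 + 3*n^2 + 2*n + 9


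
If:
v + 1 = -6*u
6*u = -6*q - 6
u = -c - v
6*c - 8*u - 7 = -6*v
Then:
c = -3/2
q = -1/2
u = -1/2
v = 2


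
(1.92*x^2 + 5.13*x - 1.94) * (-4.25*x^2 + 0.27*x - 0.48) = -8.16*x^4 - 21.2841*x^3 + 8.7085*x^2 - 2.9862*x + 0.9312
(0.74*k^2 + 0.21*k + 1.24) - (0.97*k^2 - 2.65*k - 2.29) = -0.23*k^2 + 2.86*k + 3.53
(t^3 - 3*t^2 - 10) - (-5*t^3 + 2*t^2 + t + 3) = 6*t^3 - 5*t^2 - t - 13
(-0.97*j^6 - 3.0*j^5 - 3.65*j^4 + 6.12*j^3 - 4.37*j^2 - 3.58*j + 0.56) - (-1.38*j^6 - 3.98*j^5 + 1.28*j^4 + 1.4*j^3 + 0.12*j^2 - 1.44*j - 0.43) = 0.41*j^6 + 0.98*j^5 - 4.93*j^4 + 4.72*j^3 - 4.49*j^2 - 2.14*j + 0.99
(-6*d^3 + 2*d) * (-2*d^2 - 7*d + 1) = 12*d^5 + 42*d^4 - 10*d^3 - 14*d^2 + 2*d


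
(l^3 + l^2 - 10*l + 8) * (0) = 0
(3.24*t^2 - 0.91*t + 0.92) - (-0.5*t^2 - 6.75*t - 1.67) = 3.74*t^2 + 5.84*t + 2.59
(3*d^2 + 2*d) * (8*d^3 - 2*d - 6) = 24*d^5 + 16*d^4 - 6*d^3 - 22*d^2 - 12*d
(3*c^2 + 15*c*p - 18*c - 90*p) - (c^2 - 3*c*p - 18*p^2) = 2*c^2 + 18*c*p - 18*c + 18*p^2 - 90*p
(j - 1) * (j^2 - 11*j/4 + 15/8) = j^3 - 15*j^2/4 + 37*j/8 - 15/8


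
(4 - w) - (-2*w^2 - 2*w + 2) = 2*w^2 + w + 2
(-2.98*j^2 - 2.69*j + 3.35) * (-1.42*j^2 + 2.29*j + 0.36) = 4.2316*j^4 - 3.0044*j^3 - 11.9899*j^2 + 6.7031*j + 1.206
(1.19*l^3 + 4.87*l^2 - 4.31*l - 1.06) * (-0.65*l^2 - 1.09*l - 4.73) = -0.7735*l^5 - 4.4626*l^4 - 8.1355*l^3 - 17.6482*l^2 + 21.5417*l + 5.0138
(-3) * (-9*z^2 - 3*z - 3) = 27*z^2 + 9*z + 9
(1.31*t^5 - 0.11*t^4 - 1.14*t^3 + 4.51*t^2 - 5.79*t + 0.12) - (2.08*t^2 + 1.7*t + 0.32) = 1.31*t^5 - 0.11*t^4 - 1.14*t^3 + 2.43*t^2 - 7.49*t - 0.2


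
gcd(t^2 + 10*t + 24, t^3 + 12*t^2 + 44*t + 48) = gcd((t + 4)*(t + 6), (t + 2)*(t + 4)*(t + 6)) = t^2 + 10*t + 24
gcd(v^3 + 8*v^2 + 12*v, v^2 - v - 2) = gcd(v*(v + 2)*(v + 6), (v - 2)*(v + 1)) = 1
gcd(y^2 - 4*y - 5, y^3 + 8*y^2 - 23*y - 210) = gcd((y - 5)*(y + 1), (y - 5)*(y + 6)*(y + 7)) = y - 5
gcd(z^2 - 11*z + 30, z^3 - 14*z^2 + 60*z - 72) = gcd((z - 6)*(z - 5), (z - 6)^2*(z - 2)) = z - 6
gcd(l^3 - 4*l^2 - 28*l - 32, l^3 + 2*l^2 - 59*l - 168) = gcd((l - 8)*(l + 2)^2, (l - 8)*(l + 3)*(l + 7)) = l - 8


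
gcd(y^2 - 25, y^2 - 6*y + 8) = 1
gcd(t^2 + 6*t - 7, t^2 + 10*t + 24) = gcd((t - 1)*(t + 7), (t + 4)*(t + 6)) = 1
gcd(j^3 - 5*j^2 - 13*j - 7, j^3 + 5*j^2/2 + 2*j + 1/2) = j^2 + 2*j + 1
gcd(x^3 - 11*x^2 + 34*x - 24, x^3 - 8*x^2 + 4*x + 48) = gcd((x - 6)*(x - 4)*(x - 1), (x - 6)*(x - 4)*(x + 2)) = x^2 - 10*x + 24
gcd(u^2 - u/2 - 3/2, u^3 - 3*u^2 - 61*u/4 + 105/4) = u - 3/2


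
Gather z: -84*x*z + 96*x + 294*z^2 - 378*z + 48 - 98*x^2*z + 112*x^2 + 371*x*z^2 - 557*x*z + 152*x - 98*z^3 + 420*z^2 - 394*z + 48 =112*x^2 + 248*x - 98*z^3 + z^2*(371*x + 714) + z*(-98*x^2 - 641*x - 772) + 96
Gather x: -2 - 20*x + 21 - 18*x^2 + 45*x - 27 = -18*x^2 + 25*x - 8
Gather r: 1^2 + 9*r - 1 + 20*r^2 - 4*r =20*r^2 + 5*r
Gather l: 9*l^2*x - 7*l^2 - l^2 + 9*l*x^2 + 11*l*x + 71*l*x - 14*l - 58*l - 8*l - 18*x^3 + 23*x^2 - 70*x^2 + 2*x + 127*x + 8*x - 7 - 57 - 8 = l^2*(9*x - 8) + l*(9*x^2 + 82*x - 80) - 18*x^3 - 47*x^2 + 137*x - 72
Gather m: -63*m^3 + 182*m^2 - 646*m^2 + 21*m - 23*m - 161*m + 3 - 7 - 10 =-63*m^3 - 464*m^2 - 163*m - 14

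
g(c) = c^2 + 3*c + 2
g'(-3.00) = -3.00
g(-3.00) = 2.00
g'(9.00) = 21.00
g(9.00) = 110.00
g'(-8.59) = -14.18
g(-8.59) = 50.02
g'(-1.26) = 0.48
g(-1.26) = -0.19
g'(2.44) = 7.88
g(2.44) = 15.27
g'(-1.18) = 0.64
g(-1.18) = -0.15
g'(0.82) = 4.64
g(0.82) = 5.13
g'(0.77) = 4.54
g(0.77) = 4.90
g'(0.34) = 3.68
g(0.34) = 3.14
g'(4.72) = 12.44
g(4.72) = 38.44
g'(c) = 2*c + 3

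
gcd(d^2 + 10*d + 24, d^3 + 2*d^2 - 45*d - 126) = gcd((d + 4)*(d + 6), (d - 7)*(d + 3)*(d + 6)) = d + 6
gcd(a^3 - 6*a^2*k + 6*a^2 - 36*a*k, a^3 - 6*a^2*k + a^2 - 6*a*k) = a^2 - 6*a*k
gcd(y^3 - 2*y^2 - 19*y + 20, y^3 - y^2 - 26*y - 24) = y + 4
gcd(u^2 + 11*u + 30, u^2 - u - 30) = u + 5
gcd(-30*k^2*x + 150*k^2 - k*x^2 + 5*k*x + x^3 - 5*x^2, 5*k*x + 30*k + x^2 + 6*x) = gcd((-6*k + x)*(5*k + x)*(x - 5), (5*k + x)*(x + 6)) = 5*k + x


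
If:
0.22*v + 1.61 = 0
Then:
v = -7.32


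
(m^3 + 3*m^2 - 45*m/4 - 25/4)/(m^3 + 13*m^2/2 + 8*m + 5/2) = (m - 5/2)/(m + 1)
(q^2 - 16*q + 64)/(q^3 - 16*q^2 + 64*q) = 1/q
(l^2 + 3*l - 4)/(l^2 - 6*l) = (l^2 + 3*l - 4)/(l*(l - 6))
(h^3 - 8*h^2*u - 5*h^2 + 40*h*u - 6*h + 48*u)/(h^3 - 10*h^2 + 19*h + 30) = (h - 8*u)/(h - 5)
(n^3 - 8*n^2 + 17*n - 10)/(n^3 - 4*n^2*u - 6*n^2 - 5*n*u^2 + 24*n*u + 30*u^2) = (n^3 - 8*n^2 + 17*n - 10)/(n^3 - 4*n^2*u - 6*n^2 - 5*n*u^2 + 24*n*u + 30*u^2)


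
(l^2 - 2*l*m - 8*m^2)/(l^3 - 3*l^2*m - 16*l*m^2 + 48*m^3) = (l + 2*m)/(l^2 + l*m - 12*m^2)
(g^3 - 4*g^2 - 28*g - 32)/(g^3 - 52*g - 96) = (g + 2)/(g + 6)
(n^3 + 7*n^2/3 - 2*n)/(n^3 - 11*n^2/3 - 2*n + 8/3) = n*(n + 3)/(n^2 - 3*n - 4)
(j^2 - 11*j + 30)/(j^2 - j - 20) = (j - 6)/(j + 4)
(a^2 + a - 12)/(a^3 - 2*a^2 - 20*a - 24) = (-a^2 - a + 12)/(-a^3 + 2*a^2 + 20*a + 24)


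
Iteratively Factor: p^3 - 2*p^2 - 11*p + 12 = (p + 3)*(p^2 - 5*p + 4) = (p - 1)*(p + 3)*(p - 4)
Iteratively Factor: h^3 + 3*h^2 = (h)*(h^2 + 3*h) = h^2*(h + 3)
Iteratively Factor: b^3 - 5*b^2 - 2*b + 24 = (b - 3)*(b^2 - 2*b - 8) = (b - 4)*(b - 3)*(b + 2)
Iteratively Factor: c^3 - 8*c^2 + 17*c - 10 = (c - 5)*(c^2 - 3*c + 2) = (c - 5)*(c - 1)*(c - 2)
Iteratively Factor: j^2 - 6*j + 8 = (j - 2)*(j - 4)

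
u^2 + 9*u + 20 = (u + 4)*(u + 5)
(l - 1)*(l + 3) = l^2 + 2*l - 3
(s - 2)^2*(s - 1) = s^3 - 5*s^2 + 8*s - 4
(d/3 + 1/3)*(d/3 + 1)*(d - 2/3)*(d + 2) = d^4/9 + 16*d^3/27 + 7*d^2/9 - 4*d/27 - 4/9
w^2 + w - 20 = (w - 4)*(w + 5)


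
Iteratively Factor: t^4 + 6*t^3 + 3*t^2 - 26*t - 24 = (t + 3)*(t^3 + 3*t^2 - 6*t - 8) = (t + 1)*(t + 3)*(t^2 + 2*t - 8) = (t - 2)*(t + 1)*(t + 3)*(t + 4)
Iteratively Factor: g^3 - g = (g + 1)*(g^2 - g) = (g - 1)*(g + 1)*(g)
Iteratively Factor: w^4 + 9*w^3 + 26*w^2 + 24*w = (w + 3)*(w^3 + 6*w^2 + 8*w) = (w + 3)*(w + 4)*(w^2 + 2*w) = w*(w + 3)*(w + 4)*(w + 2)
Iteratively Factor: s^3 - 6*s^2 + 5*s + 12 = (s - 4)*(s^2 - 2*s - 3) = (s - 4)*(s + 1)*(s - 3)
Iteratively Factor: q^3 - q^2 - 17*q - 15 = (q + 3)*(q^2 - 4*q - 5) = (q - 5)*(q + 3)*(q + 1)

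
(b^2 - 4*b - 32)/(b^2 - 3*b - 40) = (b + 4)/(b + 5)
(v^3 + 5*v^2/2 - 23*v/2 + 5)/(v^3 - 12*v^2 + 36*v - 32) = (2*v^2 + 9*v - 5)/(2*(v^2 - 10*v + 16))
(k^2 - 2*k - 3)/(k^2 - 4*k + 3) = (k + 1)/(k - 1)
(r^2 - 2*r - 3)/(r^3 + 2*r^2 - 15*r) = (r + 1)/(r*(r + 5))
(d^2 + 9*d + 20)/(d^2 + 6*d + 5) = (d + 4)/(d + 1)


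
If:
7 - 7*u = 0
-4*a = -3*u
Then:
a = 3/4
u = 1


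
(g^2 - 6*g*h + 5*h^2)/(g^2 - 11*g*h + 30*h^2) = (g - h)/(g - 6*h)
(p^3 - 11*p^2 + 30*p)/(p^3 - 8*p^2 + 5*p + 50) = p*(p - 6)/(p^2 - 3*p - 10)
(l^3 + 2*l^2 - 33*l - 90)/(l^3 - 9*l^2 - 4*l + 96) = (l^2 - l - 30)/(l^2 - 12*l + 32)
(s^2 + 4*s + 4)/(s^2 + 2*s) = (s + 2)/s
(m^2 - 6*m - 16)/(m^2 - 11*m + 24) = (m + 2)/(m - 3)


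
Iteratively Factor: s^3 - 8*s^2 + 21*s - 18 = (s - 3)*(s^2 - 5*s + 6) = (s - 3)*(s - 2)*(s - 3)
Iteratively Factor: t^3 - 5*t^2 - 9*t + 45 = (t + 3)*(t^2 - 8*t + 15) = (t - 3)*(t + 3)*(t - 5)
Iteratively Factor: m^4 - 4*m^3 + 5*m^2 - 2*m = (m)*(m^3 - 4*m^2 + 5*m - 2) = m*(m - 1)*(m^2 - 3*m + 2) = m*(m - 1)^2*(m - 2)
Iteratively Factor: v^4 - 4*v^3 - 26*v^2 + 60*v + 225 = (v - 5)*(v^3 + v^2 - 21*v - 45) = (v - 5)^2*(v^2 + 6*v + 9) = (v - 5)^2*(v + 3)*(v + 3)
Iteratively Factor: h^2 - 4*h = (h)*(h - 4)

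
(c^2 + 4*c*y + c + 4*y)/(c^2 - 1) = (c + 4*y)/(c - 1)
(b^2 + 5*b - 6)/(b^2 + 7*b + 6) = (b - 1)/(b + 1)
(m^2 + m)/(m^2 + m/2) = 2*(m + 1)/(2*m + 1)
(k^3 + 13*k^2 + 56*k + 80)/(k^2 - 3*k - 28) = (k^2 + 9*k + 20)/(k - 7)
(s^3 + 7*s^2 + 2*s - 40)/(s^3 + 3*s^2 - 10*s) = (s + 4)/s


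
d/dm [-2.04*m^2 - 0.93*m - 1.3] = -4.08*m - 0.93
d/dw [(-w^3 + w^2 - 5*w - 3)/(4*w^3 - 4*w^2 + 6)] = (20*w^3 - w^2 - 6*w - 15)/(2*(4*w^6 - 8*w^5 + 4*w^4 + 12*w^3 - 12*w^2 + 9))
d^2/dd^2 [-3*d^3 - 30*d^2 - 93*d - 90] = -18*d - 60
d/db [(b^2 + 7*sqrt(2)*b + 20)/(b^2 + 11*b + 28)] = (-7*sqrt(2)*b^2 + 11*b^2 + 16*b - 220 + 196*sqrt(2))/(b^4 + 22*b^3 + 177*b^2 + 616*b + 784)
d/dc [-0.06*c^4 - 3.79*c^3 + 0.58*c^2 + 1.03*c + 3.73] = -0.24*c^3 - 11.37*c^2 + 1.16*c + 1.03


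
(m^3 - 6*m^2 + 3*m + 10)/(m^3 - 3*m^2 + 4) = (m - 5)/(m - 2)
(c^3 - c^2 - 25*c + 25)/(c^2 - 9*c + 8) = (c^2 - 25)/(c - 8)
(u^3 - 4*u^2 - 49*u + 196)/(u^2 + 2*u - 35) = (u^2 - 11*u + 28)/(u - 5)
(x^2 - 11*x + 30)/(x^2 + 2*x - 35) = (x - 6)/(x + 7)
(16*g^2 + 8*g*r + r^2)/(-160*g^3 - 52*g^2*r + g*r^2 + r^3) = (4*g + r)/(-40*g^2 - 3*g*r + r^2)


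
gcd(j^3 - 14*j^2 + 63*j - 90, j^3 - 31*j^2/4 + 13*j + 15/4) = j^2 - 8*j + 15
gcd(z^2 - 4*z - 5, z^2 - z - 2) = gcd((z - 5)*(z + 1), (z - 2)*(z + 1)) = z + 1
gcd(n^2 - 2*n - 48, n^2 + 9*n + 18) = n + 6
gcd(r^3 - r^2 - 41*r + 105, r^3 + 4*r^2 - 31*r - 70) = r^2 + 2*r - 35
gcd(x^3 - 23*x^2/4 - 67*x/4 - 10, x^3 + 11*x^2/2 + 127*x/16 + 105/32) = x + 5/4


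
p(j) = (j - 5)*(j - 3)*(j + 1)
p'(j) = (j - 5)*(j - 3) + (j - 5)*(j + 1) + (j - 3)*(j + 1)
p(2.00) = 9.00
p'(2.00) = -9.00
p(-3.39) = -128.13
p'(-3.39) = 88.94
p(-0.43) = 10.62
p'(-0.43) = 13.57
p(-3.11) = -104.55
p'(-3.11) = 79.56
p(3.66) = -4.12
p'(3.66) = -4.05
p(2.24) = 6.80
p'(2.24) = -9.31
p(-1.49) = -14.28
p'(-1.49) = 34.52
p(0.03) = 15.20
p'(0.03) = 6.58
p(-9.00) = -1344.00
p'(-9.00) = 376.00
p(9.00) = 240.00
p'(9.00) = 124.00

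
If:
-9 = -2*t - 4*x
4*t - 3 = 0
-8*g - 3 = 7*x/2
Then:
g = -153/128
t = 3/4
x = 15/8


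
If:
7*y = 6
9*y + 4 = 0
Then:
No Solution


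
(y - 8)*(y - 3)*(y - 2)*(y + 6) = y^4 - 7*y^3 - 32*y^2 + 228*y - 288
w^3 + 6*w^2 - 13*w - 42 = (w - 3)*(w + 2)*(w + 7)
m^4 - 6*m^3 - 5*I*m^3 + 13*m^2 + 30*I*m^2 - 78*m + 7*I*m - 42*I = (m - 6)*(m - 7*I)*(m + I)^2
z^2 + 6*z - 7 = (z - 1)*(z + 7)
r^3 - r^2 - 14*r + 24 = (r - 3)*(r - 2)*(r + 4)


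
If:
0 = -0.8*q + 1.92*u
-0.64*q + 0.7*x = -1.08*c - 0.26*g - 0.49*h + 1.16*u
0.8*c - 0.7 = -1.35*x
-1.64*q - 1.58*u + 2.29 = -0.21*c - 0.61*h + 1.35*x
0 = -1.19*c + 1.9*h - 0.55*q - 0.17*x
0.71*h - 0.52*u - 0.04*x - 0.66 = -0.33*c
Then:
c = 0.87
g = 0.33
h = 0.93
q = 1.32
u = 0.55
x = 0.00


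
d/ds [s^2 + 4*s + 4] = 2*s + 4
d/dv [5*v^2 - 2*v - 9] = 10*v - 2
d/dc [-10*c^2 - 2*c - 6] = -20*c - 2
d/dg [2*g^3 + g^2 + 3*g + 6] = 6*g^2 + 2*g + 3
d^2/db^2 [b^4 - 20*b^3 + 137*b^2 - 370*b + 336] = 12*b^2 - 120*b + 274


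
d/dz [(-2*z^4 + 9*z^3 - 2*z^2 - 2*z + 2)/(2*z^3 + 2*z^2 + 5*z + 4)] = 2*(-2*z^6 - 4*z^5 - 4*z^4 + 33*z^3 + 45*z^2 - 12*z - 9)/(4*z^6 + 8*z^5 + 24*z^4 + 36*z^3 + 41*z^2 + 40*z + 16)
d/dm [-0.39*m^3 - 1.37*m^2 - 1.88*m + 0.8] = -1.17*m^2 - 2.74*m - 1.88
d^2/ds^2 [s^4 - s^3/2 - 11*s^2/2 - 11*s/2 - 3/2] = 12*s^2 - 3*s - 11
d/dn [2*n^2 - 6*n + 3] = 4*n - 6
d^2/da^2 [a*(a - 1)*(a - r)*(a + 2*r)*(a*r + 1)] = 20*a^3*r + 12*a^2*r^2 - 12*a^2*r + 12*a^2 - 12*a*r^3 - 6*a*r^2 + 6*a*r - 6*a + 4*r^3 - 4*r^2 - 2*r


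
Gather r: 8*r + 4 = 8*r + 4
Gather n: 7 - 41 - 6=-40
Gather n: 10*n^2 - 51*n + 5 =10*n^2 - 51*n + 5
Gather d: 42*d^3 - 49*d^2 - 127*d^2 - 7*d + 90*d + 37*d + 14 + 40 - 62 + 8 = 42*d^3 - 176*d^2 + 120*d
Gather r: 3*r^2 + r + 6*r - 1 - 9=3*r^2 + 7*r - 10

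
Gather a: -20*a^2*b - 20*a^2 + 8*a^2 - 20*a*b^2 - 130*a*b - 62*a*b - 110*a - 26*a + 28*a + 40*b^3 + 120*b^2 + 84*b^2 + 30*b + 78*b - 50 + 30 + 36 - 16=a^2*(-20*b - 12) + a*(-20*b^2 - 192*b - 108) + 40*b^3 + 204*b^2 + 108*b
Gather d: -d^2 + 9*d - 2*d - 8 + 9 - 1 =-d^2 + 7*d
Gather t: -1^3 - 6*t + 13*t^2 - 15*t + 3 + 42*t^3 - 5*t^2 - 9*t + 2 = 42*t^3 + 8*t^2 - 30*t + 4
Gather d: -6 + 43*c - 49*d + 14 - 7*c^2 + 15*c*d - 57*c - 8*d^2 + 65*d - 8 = -7*c^2 - 14*c - 8*d^2 + d*(15*c + 16)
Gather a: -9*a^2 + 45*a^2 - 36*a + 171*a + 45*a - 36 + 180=36*a^2 + 180*a + 144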